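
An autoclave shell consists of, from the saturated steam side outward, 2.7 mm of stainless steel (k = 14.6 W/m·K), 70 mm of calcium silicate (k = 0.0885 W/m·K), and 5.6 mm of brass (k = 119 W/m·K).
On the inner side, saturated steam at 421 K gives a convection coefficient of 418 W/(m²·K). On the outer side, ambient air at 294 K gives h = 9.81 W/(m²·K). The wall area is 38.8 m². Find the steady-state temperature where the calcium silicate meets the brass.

T ≈ 308 K

Thermal resistances in series:
R_inner film = 1/(h_i·A) = 1/(418×38.8) = 6.166×10^-5 K/W
R_stainless steel = L/(kA) = 0.0027/(14.6×38.8) = 4.766×10^-6 K/W
R_calcium silicate = L/(kA) = 0.07/(0.0885×38.8) = 0.02039 K/W
R_brass = L/(kA) = 0.0056/(119×38.8) = 1.213×10^-6 K/W
R_outer film = 1/(h_o·A) = 1/(9.81×38.8) = 0.002627 K/W
R_total = 0.02308 K/W;  Q = ΔT/R_total = 127/0.02308 = 5502 W
T_interface = T_inner − Q·ΣR(inner→interface) = 421 − 5500×0.02045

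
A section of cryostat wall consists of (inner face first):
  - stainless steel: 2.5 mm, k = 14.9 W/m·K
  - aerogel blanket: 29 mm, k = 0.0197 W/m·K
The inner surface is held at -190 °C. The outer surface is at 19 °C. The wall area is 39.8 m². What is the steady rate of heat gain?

Q ≈ 5650 W

Model the wall as resistances in series:
R_stainless steel = L/(kA) = 0.0025/(14.9×39.8) = 4.216×10^-6 K/W
R_aerogel blanket = L/(kA) = 0.029/(0.0197×39.8) = 0.03699 K/W
R_total = 0.03699 K/W
Q = ΔT / R_total = 209 / 0.03699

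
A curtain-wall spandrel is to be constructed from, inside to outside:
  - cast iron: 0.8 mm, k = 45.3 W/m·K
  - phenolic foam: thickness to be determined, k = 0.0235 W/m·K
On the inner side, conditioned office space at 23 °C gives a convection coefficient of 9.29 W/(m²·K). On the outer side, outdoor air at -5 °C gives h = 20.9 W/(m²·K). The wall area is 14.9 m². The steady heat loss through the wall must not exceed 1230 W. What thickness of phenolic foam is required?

Series thermal resistances:
R_inner film = 1/(h_i·A) = 1/(9.29×14.9) = 0.007224 K/W
R_cast iron = L/(kA) = 0.0008/(45.3×14.9) = 1.185×10^-6 K/W
R_outer film = 1/(h_o·A) = 1/(20.9×14.9) = 0.003211 K/W
Sum of the known resistances R_other = 0.01044 K/W
Required total resistance R_tot = ΔT/Q_allow = 28/1230 = 0.02276 K/W
R_phenolic foam = R_tot − R_other = 0.01233 K/W
L = R·k·A = 0.01233×0.0235×14.9

L ≈ 4.32 mm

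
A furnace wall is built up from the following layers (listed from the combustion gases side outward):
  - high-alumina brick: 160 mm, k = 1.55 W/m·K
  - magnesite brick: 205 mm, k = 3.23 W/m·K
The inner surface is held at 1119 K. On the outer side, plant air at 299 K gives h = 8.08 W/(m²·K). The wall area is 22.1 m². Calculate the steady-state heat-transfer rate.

Q ≈ 62400 W

Thermal resistances in series:
R_high-alumina brick = L/(kA) = 0.16/(1.55×22.1) = 0.004671 K/W
R_magnesite brick = L/(kA) = 0.205/(3.23×22.1) = 0.002872 K/W
R_outer film = 1/(h_o·A) = 1/(8.08×22.1) = 0.0056 K/W
R_total = 0.01314 K/W
Q = ΔT / R_total = 820 / 0.01314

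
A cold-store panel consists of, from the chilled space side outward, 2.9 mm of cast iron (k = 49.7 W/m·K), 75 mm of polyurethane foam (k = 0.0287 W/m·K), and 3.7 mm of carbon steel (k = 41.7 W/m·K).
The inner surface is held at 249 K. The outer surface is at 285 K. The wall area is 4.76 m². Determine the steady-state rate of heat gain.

Thermal resistances in series:
R_cast iron = L/(kA) = 0.0029/(49.7×4.76) = 1.226×10^-5 K/W
R_polyurethane foam = L/(kA) = 0.075/(0.0287×4.76) = 0.549 K/W
R_carbon steel = L/(kA) = 0.0037/(41.7×4.76) = 1.864×10^-5 K/W
R_total = 0.549 K/W
Q = ΔT / R_total = 36 / 0.549

Q ≈ 65.6 W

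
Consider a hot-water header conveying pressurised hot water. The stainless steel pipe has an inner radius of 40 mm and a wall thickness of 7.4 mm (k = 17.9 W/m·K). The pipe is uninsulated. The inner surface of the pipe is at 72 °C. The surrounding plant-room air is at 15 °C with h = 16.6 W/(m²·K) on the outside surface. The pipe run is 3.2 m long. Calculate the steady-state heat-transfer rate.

Radial resistances (cylindrical: R_cond = ln(r_o/r_i)/(2πkL), R_conv = 1/(h·2πrL)):
R_stainless steel pipe wall = ln(47.4/40)/(2π×17.9×3.2) = 4.716×10^-4 K/W
R_outer film = 1/(h_o·2πr_oL) = 1/(16.6×2π×0.0474×3.2) = 0.06321 K/W
R_total = 0.06368 K/W
Q = ΔT/R_total = 57/0.06368

Q ≈ 895 W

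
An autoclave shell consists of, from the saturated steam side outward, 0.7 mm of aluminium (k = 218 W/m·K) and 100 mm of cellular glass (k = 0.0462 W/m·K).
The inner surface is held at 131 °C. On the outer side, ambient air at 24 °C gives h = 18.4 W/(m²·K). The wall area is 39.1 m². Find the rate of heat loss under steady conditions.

Q ≈ 1890 W

Using the resistance-network approach (series):
R_aluminium = L/(kA) = 0.0007/(218×39.1) = 8.212×10^-8 K/W
R_cellular glass = L/(kA) = 0.1/(0.0462×39.1) = 0.05536 K/W
R_outer film = 1/(h_o·A) = 1/(18.4×39.1) = 0.00139 K/W
R_total = 0.05675 K/W
Q = ΔT / R_total = 107 / 0.05675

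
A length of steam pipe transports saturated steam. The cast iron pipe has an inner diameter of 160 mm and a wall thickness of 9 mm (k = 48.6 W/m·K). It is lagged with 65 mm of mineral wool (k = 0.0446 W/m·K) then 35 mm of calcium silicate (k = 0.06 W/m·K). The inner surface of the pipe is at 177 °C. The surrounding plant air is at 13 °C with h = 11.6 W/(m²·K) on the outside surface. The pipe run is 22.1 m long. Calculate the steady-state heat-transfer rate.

Q ≈ 1410 W

Cylindrical conduction, so R = ln(r₂/r₁)/(2πkL) per layer, in series:
R_cast iron pipe wall = ln(89/80)/(2π×48.6×22.1) = 1.58×10^-5 K/W
R_mineral wool = ln(154/89)/(2π×0.0446×22.1) = 0.08854 K/W
R_calcium silicate = ln(189/154)/(2π×0.06×22.1) = 0.02458 K/W
R_outer film = 1/(h_o·2πr_oL) = 1/(11.6×2π×0.189×22.1) = 0.003285 K/W
R_total = 0.1164 K/W
Q = ΔT/R_total = 164/0.1164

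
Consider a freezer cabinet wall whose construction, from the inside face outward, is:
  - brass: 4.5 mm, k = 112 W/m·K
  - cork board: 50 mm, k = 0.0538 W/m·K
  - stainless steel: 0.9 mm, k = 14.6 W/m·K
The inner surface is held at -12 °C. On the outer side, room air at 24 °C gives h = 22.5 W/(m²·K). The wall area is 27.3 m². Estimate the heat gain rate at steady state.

Q ≈ 1010 W

Treating each layer as a thermal resistance in series:
R_brass = L/(kA) = 0.0045/(112×27.3) = 1.472×10^-6 K/W
R_cork board = L/(kA) = 0.05/(0.0538×27.3) = 0.03404 K/W
R_stainless steel = L/(kA) = 0.0009/(14.6×27.3) = 2.258×10^-6 K/W
R_outer film = 1/(h_o·A) = 1/(22.5×27.3) = 0.001628 K/W
R_total = 0.03567 K/W
Q = ΔT / R_total = 36 / 0.03567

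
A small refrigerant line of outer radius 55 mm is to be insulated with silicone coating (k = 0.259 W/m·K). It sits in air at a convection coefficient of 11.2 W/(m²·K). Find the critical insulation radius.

For a cylinder r_cr = k/h = 0.259/11.2
r_cr = 23.1 mm; since the bare radius (55 mm) is above r_cr, any added insulation will reduce heat loss.

r_cr ≈ 23.1 mm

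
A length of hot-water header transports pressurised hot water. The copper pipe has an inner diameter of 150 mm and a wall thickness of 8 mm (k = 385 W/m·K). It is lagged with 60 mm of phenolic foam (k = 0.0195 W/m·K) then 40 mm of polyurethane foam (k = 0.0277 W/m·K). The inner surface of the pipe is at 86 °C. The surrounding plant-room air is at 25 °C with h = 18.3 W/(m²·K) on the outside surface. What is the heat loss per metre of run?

For a radial system each layer contributes R = ln(r_out/r_in)/(2πkL); films add R = 1/(hA).
R_copper pipe wall = ln(83/75)/(2π×385×1) = 4.19×10^-5 K/W
R_phenolic foam = ln(143/83)/(2π×0.0195×1) = 4.44 K/W
R_polyurethane foam = ln(183/143)/(2π×0.0277×1) = 1.417 K/W
R_outer film = 1/(h_o·2πr_oL) = 1/(18.3×2π×0.183×1) = 0.04752 K/W
R_total = 5.905 K/W
Q = ΔT/R_total = 61/5.905

q′ ≈ 10.3 W/m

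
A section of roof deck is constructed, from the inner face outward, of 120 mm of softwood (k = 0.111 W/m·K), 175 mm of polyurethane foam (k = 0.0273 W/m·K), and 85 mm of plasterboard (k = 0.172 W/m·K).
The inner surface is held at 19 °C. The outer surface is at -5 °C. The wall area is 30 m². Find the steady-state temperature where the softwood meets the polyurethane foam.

Model the wall as resistances in series:
R_softwood = L/(kA) = 0.12/(0.111×30) = 0.03604 K/W
R_polyurethane foam = L/(kA) = 0.175/(0.0273×30) = 0.2137 K/W
R_plasterboard = L/(kA) = 0.085/(0.172×30) = 0.01647 K/W
R_total = 0.2662 K/W;  Q = ΔT/R_total = 24/0.2662 = 90.16 W
T_interface = T_inner − Q·ΣR(inner→interface) = 19 − 90.2×0.03604

T ≈ 15.8 °C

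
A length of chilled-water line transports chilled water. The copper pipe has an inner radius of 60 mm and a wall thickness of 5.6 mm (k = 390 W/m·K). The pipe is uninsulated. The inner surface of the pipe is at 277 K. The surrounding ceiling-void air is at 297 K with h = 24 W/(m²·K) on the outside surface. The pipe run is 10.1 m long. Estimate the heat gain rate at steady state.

Per-layer cylindrical resistances, series-summed:
R_copper pipe wall = ln(65.6/60)/(2π×390×10.1) = 3.605×10^-6 K/W
R_outer film = 1/(h_o·2πr_oL) = 1/(24×2π×0.0656×10.1) = 0.01001 K/W
R_total = 0.01001 K/W
Q = ΔT/R_total = 20/0.01001

Q ≈ 2000 W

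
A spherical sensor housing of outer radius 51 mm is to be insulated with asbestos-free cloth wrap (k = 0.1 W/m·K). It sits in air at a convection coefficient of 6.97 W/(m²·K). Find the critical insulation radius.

For a sphere r_cr = 2k/h = 2×0.1/6.97
r_cr = 28.7 mm; since the bare radius (51 mm) is above r_cr, any added insulation will reduce heat loss.

r_cr ≈ 28.7 mm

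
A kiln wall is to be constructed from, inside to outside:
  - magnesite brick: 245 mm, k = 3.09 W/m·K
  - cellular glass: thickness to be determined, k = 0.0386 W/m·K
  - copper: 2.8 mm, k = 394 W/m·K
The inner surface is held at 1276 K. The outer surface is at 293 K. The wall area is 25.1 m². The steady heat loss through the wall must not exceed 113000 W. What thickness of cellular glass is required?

L ≈ 5.37 mm

Model the wall as resistances in series:
R_magnesite brick = L/(kA) = 0.245/(3.09×25.1) = 0.003159 K/W
R_copper = L/(kA) = 0.0028/(394×25.1) = 2.831×10^-7 K/W
Sum of the known resistances R_other = 0.003159 K/W
Required total resistance R_tot = ΔT/Q_allow = 983/113000 = 0.008699 K/W
R_cellular glass = R_tot − R_other = 0.00554 K/W
L = R·k·A = 0.00554×0.0386×25.1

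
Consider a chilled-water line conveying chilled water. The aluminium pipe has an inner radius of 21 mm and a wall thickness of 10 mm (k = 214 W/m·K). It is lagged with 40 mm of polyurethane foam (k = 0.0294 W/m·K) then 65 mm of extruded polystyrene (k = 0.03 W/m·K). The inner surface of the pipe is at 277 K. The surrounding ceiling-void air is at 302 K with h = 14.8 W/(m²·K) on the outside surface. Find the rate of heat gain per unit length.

Radial resistances (cylindrical: R_cond = ln(r_o/r_i)/(2πkL), R_conv = 1/(h·2πrL)):
R_aluminium pipe wall = ln(31/21)/(2π×214×1) = 2.897×10^-4 K/W
R_polyurethane foam = ln(71/31)/(2π×0.0294×1) = 4.486 K/W
R_extruded polystyrene = ln(136/71)/(2π×0.03×1) = 3.448 K/W
R_outer film = 1/(h_o·2πr_oL) = 1/(14.8×2π×0.136×1) = 0.07907 K/W
R_total = 8.014 K/W
Q = ΔT/R_total = 25/8.014

q′ ≈ 3.12 W/m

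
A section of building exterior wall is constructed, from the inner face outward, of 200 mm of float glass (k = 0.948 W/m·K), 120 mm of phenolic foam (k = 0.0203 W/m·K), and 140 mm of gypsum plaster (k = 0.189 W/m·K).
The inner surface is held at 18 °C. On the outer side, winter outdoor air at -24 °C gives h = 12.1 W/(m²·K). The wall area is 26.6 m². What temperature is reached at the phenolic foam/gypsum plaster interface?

T ≈ -19 °C

Model the wall as resistances in series:
R_float glass = L/(kA) = 0.2/(0.948×26.6) = 0.007931 K/W
R_phenolic foam = L/(kA) = 0.12/(0.0203×26.6) = 0.2222 K/W
R_gypsum plaster = L/(kA) = 0.14/(0.189×26.6) = 0.02785 K/W
R_outer film = 1/(h_o·A) = 1/(12.1×26.6) = 0.003107 K/W
R_total = 0.2611 K/W;  Q = ΔT/R_total = 42/0.2611 = 160.8 W
T_interface = T_inner − Q·ΣR(inner→interface) = 18 − 161×0.2302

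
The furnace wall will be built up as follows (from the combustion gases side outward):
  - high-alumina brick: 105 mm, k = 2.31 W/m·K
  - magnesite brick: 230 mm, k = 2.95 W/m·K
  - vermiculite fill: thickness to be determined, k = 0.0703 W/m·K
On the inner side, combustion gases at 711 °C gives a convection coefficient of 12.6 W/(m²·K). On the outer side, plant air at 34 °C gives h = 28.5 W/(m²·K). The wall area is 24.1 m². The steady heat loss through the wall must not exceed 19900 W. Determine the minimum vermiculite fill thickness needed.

Treating each layer as a thermal resistance in series:
R_inner film = 1/(h_i·A) = 1/(12.6×24.1) = 0.003293 K/W
R_high-alumina brick = L/(kA) = 0.105/(2.31×24.1) = 0.001886 K/W
R_magnesite brick = L/(kA) = 0.23/(2.95×24.1) = 0.003235 K/W
R_outer film = 1/(h_o·A) = 1/(28.5×24.1) = 0.001456 K/W
Sum of the known resistances R_other = 0.00987 K/W
Required total resistance R_tot = ΔT/Q_allow = 677/19900 = 0.03402 K/W
R_vermiculite fill = R_tot − R_other = 0.02415 K/W
L = R·k·A = 0.02415×0.0703×24.1

L ≈ 40.9 mm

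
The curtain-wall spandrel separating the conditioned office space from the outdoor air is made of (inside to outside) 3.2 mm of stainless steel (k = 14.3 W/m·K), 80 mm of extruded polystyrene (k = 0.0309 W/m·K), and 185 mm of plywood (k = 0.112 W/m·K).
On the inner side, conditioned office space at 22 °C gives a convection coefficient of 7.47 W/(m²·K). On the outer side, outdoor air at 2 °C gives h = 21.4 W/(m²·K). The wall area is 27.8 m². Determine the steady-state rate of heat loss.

Series thermal resistances:
R_inner film = 1/(h_i·A) = 1/(7.47×27.8) = 0.004815 K/W
R_stainless steel = L/(kA) = 0.0032/(14.3×27.8) = 8.05×10^-6 K/W
R_extruded polystyrene = L/(kA) = 0.08/(0.0309×27.8) = 0.09313 K/W
R_plywood = L/(kA) = 0.185/(0.112×27.8) = 0.05942 K/W
R_outer film = 1/(h_o·A) = 1/(21.4×27.8) = 0.001681 K/W
R_total = 0.1591 K/W
Q = ΔT / R_total = 20 / 0.1591

Q ≈ 126 W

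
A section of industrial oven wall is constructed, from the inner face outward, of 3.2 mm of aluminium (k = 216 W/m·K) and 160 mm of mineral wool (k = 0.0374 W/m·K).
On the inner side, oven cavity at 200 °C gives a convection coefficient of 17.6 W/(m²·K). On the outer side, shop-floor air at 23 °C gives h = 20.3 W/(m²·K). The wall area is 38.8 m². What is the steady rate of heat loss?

Model the wall as resistances in series:
R_inner film = 1/(h_i·A) = 1/(17.6×38.8) = 0.001464 K/W
R_aluminium = L/(kA) = 0.0032/(216×38.8) = 3.818×10^-7 K/W
R_mineral wool = L/(kA) = 0.16/(0.0374×38.8) = 0.1103 K/W
R_outer film = 1/(h_o·A) = 1/(20.3×38.8) = 0.00127 K/W
R_total = 0.113 K/W
Q = ΔT / R_total = 177 / 0.113

Q ≈ 1570 W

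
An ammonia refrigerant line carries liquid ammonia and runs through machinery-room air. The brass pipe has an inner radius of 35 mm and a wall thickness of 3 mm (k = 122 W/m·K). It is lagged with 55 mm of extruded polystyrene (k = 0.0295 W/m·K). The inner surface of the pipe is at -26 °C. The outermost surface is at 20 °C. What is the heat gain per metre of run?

q′ ≈ 9.53 W/m

Cylindrical conduction, so R = ln(r₂/r₁)/(2πkL) per layer, in series:
R_brass pipe wall = ln(38/35)/(2π×122×1) = 1.073×10^-4 K/W
R_extruded polystyrene = ln(93/38)/(2π×0.0295×1) = 4.829 K/W
R_total = 4.829 K/W
Q = ΔT/R_total = 46/4.829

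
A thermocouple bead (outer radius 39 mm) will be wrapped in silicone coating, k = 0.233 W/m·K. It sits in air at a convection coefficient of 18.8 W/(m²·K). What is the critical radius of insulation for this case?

For a sphere r_cr = 2k/h = 2×0.233/18.8
r_cr = 24.8 mm; since the bare radius (39 mm) is above r_cr, any added insulation will reduce heat loss.

r_cr ≈ 24.8 mm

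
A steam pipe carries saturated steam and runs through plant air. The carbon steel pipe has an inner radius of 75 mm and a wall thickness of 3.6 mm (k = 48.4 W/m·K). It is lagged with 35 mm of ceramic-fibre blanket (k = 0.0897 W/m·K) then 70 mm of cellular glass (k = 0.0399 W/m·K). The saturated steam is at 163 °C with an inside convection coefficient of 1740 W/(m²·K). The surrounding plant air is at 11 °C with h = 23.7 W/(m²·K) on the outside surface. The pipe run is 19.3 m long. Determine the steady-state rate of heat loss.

Radial resistances (cylindrical: R_cond = ln(r_o/r_i)/(2πkL), R_conv = 1/(h·2πrL)):
R_inner film = 1/(h_i·2πr₁L) = 1/(1740×2π×0.075×19.3) = 6.319×10^-5 K/W
R_carbon steel pipe wall = ln(78.6/75)/(2π×48.4×19.3) = 7.988×10^-6 K/W
R_ceramic-fibre blanket = ln(113.6/78.6)/(2π×0.0897×19.3) = 0.03386 K/W
R_cellular glass = ln(183.6/113.6)/(2π×0.0399×19.3) = 0.09922 K/W
R_outer film = 1/(h_o·2πr_oL) = 1/(23.7×2π×0.1836×19.3) = 0.001895 K/W
R_total = 0.135 K/W
Q = ΔT/R_total = 152/0.135

Q ≈ 1130 W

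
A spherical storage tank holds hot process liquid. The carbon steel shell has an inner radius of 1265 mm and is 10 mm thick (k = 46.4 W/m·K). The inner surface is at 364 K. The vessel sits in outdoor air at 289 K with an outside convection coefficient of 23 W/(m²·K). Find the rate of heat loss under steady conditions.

Spherical conduction: R = (1/r_in − 1/r_out)/(4πk) per layer; series-sum.
R_carbon steel shell = (1/1.265 − 1/1.275)/(4π×46.4) = 1.063×10^-5 K/W
R_outer film = 1/(h·4πr_o²) = 1/(23×4π×1.275²) = 0.002128 K/W
R_total = 0.002139 K/W
Q = ΔT/R_total = 75/0.002139

Q ≈ 35100 W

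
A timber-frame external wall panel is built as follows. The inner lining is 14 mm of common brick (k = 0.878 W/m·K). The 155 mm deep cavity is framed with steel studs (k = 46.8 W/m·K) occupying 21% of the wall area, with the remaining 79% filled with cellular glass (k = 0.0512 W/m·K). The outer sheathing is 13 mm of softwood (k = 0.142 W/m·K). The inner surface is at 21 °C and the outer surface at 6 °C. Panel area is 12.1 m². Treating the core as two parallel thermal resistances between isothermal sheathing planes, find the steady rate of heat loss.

Q ≈ 1470 W

Sheathing layers in series; stud and cavity paths in parallel between them.
R_inner = 0.014/(0.878×12.1) = 0.001318 K/W
R_stud  = 0.155/(46.8×0.21×12.1) = 0.001303 K/W
R_cav   = 0.155/(0.0512×0.79×12.1) = 0.3167 K/W
1/R_core = 1/R_stud + 1/R_cav → R_core = 0.001298 K/W
R_outer = 0.013/(0.142×12.1) = 0.007566 K/W
R_total = 0.01018 K/W
Q = ΔT/R_total = 15/0.01018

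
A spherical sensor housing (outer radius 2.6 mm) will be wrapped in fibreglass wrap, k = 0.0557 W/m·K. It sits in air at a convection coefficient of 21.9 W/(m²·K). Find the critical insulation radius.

For a sphere r_cr = 2k/h = 2×0.0557/21.9
r_cr = 5.09 mm; since the bare radius (2.6 mm) is below r_cr, adding a thin layer of insulation will *increase* heat loss.

r_cr ≈ 5.09 mm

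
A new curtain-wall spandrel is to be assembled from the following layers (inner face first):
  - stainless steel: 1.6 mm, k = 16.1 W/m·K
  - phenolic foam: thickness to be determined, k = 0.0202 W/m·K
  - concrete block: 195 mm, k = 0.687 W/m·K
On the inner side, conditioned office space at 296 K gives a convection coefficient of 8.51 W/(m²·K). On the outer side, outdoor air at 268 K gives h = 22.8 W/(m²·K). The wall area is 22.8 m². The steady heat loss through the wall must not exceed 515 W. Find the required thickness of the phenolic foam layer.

L ≈ 16 mm

Model the wall as resistances in series:
R_inner film = 1/(h_i·A) = 1/(8.51×22.8) = 0.005154 K/W
R_stainless steel = L/(kA) = 0.0016/(16.1×22.8) = 4.359×10^-6 K/W
R_concrete block = L/(kA) = 0.195/(0.687×22.8) = 0.01245 K/W
R_outer film = 1/(h_o·A) = 1/(22.8×22.8) = 0.001924 K/W
Sum of the known resistances R_other = 0.01953 K/W
Required total resistance R_tot = ΔT/Q_allow = 28/515 = 0.05437 K/W
R_phenolic foam = R_tot − R_other = 0.03484 K/W
L = R·k·A = 0.03484×0.0202×22.8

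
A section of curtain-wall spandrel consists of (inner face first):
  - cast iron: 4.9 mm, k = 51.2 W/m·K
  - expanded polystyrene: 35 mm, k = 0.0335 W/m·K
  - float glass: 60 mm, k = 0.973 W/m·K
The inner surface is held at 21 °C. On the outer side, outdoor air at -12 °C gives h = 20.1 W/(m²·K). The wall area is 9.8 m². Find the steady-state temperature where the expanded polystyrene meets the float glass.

Thermal resistances in series:
R_cast iron = L/(kA) = 0.0049/(51.2×9.8) = 9.766×10^-6 K/W
R_expanded polystyrene = L/(kA) = 0.035/(0.0335×9.8) = 0.1066 K/W
R_float glass = L/(kA) = 0.06/(0.973×9.8) = 0.006292 K/W
R_outer film = 1/(h_o·A) = 1/(20.1×9.8) = 0.005077 K/W
R_total = 0.118 K/W;  Q = ΔT/R_total = 33/0.118 = 279.7 W
T_interface = T_inner − Q·ΣR(inner→interface) = 21 − 280×0.1066

T ≈ -8.82 °C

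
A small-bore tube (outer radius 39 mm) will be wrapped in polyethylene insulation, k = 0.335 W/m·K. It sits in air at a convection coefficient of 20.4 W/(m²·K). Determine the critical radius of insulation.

r_cr ≈ 16.4 mm

For a cylinder r_cr = k/h = 0.335/20.4
r_cr = 16.4 mm; since the bare radius (39 mm) is above r_cr, any added insulation will reduce heat loss.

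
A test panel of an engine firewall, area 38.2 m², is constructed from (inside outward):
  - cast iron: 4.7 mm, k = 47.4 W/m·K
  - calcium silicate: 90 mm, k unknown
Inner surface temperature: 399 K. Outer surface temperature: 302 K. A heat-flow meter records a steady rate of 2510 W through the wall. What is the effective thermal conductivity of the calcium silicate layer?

Series thermal resistances:
R_cast iron = L/(kA) = 0.0047/(47.4×38.2) = 2.596×10^-6 K/W
Sum of known resistances R_other = 2.596×10^-6 K/W
Total R = ΔT/Q = 97/2510 = 0.03865 K/W
R_calcium silicate = R_total − R_other = 0.03864 K/W
k = L/(R·A) = 0.09/(0.03864×38.2)

k ≈ 0.061 W/(m·K)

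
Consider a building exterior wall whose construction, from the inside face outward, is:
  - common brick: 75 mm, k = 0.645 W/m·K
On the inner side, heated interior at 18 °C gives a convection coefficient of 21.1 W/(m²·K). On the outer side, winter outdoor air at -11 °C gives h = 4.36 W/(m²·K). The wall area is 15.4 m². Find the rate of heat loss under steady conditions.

Q ≈ 1140 W

Using the resistance-network approach (series):
R_inner film = 1/(h_i·A) = 1/(21.1×15.4) = 0.003077 K/W
R_common brick = L/(kA) = 0.075/(0.645×15.4) = 0.007551 K/W
R_outer film = 1/(h_o·A) = 1/(4.36×15.4) = 0.01489 K/W
R_total = 0.02552 K/W
Q = ΔT / R_total = 29 / 0.02552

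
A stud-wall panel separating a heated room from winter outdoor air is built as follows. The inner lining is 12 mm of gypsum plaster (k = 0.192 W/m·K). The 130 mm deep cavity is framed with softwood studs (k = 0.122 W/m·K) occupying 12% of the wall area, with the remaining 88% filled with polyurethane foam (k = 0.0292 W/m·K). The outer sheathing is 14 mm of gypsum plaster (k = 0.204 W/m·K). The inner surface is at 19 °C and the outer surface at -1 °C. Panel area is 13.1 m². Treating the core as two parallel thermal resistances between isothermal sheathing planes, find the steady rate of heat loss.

Sheathing layers in series; stud and cavity paths in parallel between them.
R_inner = 0.012/(0.192×13.1) = 0.004771 K/W
R_stud  = 0.13/(0.122×0.12×13.1) = 0.6778 K/W
R_cav   = 0.13/(0.0292×0.88×13.1) = 0.3862 K/W
1/R_core = 1/R_stud + 1/R_cav → R_core = 0.246 K/W
R_outer = 0.014/(0.204×13.1) = 0.005239 K/W
R_total = 0.256 K/W
Q = ΔT/R_total = 20/0.256

Q ≈ 78.1 W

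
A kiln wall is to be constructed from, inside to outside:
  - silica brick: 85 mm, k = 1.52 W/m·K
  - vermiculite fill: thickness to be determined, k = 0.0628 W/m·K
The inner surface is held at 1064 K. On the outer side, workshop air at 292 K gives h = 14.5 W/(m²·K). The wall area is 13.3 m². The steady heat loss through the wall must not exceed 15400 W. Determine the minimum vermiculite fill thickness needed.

L ≈ 34 mm

Using the resistance-network approach (series):
R_silica brick = L/(kA) = 0.085/(1.52×13.3) = 0.004205 K/W
R_outer film = 1/(h_o·A) = 1/(14.5×13.3) = 0.005185 K/W
Sum of the known resistances R_other = 0.00939 K/W
Required total resistance R_tot = ΔT/Q_allow = 772/15400 = 0.05013 K/W
R_vermiculite fill = R_tot − R_other = 0.04074 K/W
L = R·k·A = 0.04074×0.0628×13.3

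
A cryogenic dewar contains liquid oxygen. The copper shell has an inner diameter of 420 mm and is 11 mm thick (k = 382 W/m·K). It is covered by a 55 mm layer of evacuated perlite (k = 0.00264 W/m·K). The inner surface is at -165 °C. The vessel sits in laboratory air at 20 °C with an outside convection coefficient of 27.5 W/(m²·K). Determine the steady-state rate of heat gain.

Spherical conduction: R = (1/r_in − 1/r_out)/(4πk) per layer; series-sum.
R_copper shell = (1/0.21 − 1/0.221)/(4π×382) = 4.938×10^-5 K/W
R_evacuated perlite = (1/0.221 − 1/0.276)/(4π×0.00264) = 27.18 K/W
R_outer film = 1/(h·4πr_o²) = 1/(27.5×4π×0.276²) = 0.03799 K/W
R_total = 27.22 K/W
Q = ΔT/R_total = 185/27.22

Q ≈ 6.8 W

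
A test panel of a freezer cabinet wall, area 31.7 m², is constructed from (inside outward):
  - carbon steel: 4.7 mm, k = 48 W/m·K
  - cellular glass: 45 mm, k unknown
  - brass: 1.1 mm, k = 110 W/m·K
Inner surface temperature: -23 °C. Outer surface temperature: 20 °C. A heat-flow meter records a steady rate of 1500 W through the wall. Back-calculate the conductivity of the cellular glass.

Thermal resistances in series:
R_carbon steel = L/(kA) = 0.0047/(48×31.7) = 3.089×10^-6 K/W
R_brass = L/(kA) = 0.0011/(110×31.7) = 3.155×10^-7 K/W
Sum of known resistances R_other = 3.404×10^-6 K/W
Total R = ΔT/Q = 43/1500 = 0.02867 K/W
R_cellular glass = R_total − R_other = 0.02866 K/W
k = L/(R·A) = 0.045/(0.02866×31.7)

k ≈ 0.0495 W/(m·K)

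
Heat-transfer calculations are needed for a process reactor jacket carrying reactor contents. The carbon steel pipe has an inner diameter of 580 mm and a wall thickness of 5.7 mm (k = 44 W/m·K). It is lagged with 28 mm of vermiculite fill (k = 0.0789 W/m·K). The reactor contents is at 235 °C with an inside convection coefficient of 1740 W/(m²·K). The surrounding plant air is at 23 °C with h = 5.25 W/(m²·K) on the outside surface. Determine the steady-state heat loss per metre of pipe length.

For a radial system each layer contributes R = ln(r_out/r_in)/(2πkL); films add R = 1/(hA).
R_inner film = 1/(h_i·2πr₁L) = 1/(1740×2π×0.29×1) = 3.154×10^-4 K/W
R_carbon steel pipe wall = ln(295.7/290)/(2π×44×1) = 7.041×10^-5 K/W
R_vermiculite fill = ln(323.7/295.7)/(2π×0.0789×1) = 0.1825 K/W
R_outer film = 1/(h_o·2πr_oL) = 1/(5.25×2π×0.3237×1) = 0.09365 K/W
R_total = 0.2765 K/W
Q = ΔT/R_total = 212/0.2765

q′ ≈ 767 W/m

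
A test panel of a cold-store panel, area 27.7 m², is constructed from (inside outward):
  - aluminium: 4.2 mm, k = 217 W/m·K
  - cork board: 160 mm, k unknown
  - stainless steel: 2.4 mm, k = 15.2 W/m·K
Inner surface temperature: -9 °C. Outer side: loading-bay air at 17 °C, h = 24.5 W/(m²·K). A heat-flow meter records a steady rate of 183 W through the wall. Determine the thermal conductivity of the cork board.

Series thermal resistances:
R_aluminium = L/(kA) = 0.0042/(217×27.7) = 6.987×10^-7 K/W
R_stainless steel = L/(kA) = 0.0024/(15.2×27.7) = 5.7×10^-6 K/W
R_outer film = 1/(h_o·A) = 1/(24.5×27.7) = 0.001474 K/W
Sum of known resistances R_other = 0.00148 K/W
Total R = ΔT/Q = 26/183 = 0.1421 K/W
R_cork board = R_total − R_other = 0.1406 K/W
k = L/(R·A) = 0.16/(0.1406×27.7)

k ≈ 0.0411 W/(m·K)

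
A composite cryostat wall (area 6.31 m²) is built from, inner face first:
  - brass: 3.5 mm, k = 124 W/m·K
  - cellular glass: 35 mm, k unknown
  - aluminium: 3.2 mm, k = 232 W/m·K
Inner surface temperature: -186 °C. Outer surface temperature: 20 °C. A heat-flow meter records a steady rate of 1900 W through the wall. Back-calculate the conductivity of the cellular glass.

k ≈ 0.0512 W/(m·K)

Treating each layer as a thermal resistance in series:
R_brass = L/(kA) = 0.0035/(124×6.31) = 4.473×10^-6 K/W
R_aluminium = L/(kA) = 0.0032/(232×6.31) = 2.186×10^-6 K/W
Sum of known resistances R_other = 6.659×10^-6 K/W
Total R = ΔT/Q = 206/1900 = 0.1084 K/W
R_cellular glass = R_total − R_other = 0.1084 K/W
k = L/(R·A) = 0.035/(0.1084×6.31)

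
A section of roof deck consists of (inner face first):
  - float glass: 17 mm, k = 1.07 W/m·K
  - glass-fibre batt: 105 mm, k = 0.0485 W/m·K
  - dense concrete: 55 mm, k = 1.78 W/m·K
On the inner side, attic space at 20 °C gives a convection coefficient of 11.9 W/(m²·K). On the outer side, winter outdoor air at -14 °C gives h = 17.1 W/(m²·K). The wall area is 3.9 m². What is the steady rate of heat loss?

Series thermal resistances:
R_inner film = 1/(h_i·A) = 1/(11.9×3.9) = 0.02155 K/W
R_float glass = L/(kA) = 0.017/(1.07×3.9) = 0.004074 K/W
R_glass-fibre batt = L/(kA) = 0.105/(0.0485×3.9) = 0.5551 K/W
R_dense concrete = L/(kA) = 0.055/(1.78×3.9) = 0.007923 K/W
R_outer film = 1/(h_o·A) = 1/(17.1×3.9) = 0.01499 K/W
R_total = 0.6037 K/W
Q = ΔT / R_total = 34 / 0.6037

Q ≈ 56.3 W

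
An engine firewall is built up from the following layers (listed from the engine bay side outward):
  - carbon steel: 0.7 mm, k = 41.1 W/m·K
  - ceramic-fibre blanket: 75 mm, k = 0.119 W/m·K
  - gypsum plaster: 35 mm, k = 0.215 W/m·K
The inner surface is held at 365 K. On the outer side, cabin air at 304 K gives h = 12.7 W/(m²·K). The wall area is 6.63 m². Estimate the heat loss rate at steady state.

Using the resistance-network approach (series):
R_carbon steel = L/(kA) = 0.0007/(41.1×6.63) = 2.569×10^-6 K/W
R_ceramic-fibre blanket = L/(kA) = 0.075/(0.119×6.63) = 0.09506 K/W
R_gypsum plaster = L/(kA) = 0.035/(0.215×6.63) = 0.02455 K/W
R_outer film = 1/(h_o·A) = 1/(12.7×6.63) = 0.01188 K/W
R_total = 0.1315 K/W
Q = ΔT / R_total = 61 / 0.1315

Q ≈ 464 W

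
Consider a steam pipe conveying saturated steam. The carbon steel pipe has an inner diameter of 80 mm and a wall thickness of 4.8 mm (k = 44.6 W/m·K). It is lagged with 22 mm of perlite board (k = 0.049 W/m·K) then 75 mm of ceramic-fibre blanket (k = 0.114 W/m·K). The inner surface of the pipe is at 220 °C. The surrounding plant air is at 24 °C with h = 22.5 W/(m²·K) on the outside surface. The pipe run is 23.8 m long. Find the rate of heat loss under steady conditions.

Radial resistances (cylindrical: R_cond = ln(r_o/r_i)/(2πkL), R_conv = 1/(h·2πrL)):
R_carbon steel pipe wall = ln(44.8/40)/(2π×44.6×23.8) = 1.699×10^-5 K/W
R_perlite board = ln(66.8/44.8)/(2π×0.049×23.8) = 0.05452 K/W
R_ceramic-fibre blanket = ln(141.8/66.8)/(2π×0.114×23.8) = 0.04415 K/W
R_outer film = 1/(h_o·2πr_oL) = 1/(22.5×2π×0.1418×23.8) = 0.002096 K/W
R_total = 0.1008 K/W
Q = ΔT/R_total = 196/0.1008

Q ≈ 1940 W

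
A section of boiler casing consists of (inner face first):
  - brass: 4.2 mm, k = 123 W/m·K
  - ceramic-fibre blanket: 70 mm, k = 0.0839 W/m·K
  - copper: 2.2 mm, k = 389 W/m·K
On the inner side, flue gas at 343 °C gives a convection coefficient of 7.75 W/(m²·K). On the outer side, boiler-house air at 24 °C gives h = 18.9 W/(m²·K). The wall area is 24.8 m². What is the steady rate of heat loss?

Q ≈ 7780 W

Model the wall as resistances in series:
R_inner film = 1/(h_i·A) = 1/(7.75×24.8) = 0.005203 K/W
R_brass = L/(kA) = 0.0042/(123×24.8) = 1.377×10^-6 K/W
R_ceramic-fibre blanket = L/(kA) = 0.07/(0.0839×24.8) = 0.03364 K/W
R_copper = L/(kA) = 0.0022/(389×24.8) = 2.28×10^-7 K/W
R_outer film = 1/(h_o·A) = 1/(18.9×24.8) = 0.002133 K/W
R_total = 0.04098 K/W
Q = ΔT / R_total = 319 / 0.04098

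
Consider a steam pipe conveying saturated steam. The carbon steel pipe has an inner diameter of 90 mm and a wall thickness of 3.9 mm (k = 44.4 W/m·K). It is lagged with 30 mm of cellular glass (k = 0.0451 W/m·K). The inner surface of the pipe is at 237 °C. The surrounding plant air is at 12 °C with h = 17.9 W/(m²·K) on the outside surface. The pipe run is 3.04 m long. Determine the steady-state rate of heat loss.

Q ≈ 380 W

For a radial system each layer contributes R = ln(r_out/r_in)/(2πkL); films add R = 1/(hA).
R_carbon steel pipe wall = ln(48.9/45)/(2π×44.4×3.04) = 9.8×10^-5 K/W
R_cellular glass = ln(78.9/48.9)/(2π×0.0451×3.04) = 0.5553 K/W
R_outer film = 1/(h_o·2πr_oL) = 1/(17.9×2π×0.0789×3.04) = 0.03707 K/W
R_total = 0.5925 K/W
Q = ΔT/R_total = 225/0.5925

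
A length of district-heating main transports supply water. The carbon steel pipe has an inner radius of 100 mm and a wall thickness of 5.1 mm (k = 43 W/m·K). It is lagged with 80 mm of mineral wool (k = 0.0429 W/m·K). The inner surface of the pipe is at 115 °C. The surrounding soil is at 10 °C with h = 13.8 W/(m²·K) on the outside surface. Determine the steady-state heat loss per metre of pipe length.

q′ ≈ 48.6 W/m

Per-layer cylindrical resistances, series-summed:
R_carbon steel pipe wall = ln(105.1/100)/(2π×43×1) = 1.841×10^-4 K/W
R_mineral wool = ln(185.1/105.1)/(2π×0.0429×1) = 2.1 K/W
R_outer film = 1/(h_o·2πr_oL) = 1/(13.8×2π×0.1851×1) = 0.06231 K/W
R_total = 2.162 K/W
Q = ΔT/R_total = 105/2.162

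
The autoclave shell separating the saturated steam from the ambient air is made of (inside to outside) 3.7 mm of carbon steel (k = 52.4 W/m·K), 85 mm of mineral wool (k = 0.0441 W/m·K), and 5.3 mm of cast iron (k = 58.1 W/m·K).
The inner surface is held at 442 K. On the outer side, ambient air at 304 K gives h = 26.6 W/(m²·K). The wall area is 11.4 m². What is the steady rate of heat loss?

Q ≈ 801 W

Treating each layer as a thermal resistance in series:
R_carbon steel = L/(kA) = 0.0037/(52.4×11.4) = 6.194×10^-6 K/W
R_mineral wool = L/(kA) = 0.085/(0.0441×11.4) = 0.1691 K/W
R_cast iron = L/(kA) = 0.0053/(58.1×11.4) = 8.002×10^-6 K/W
R_outer film = 1/(h_o·A) = 1/(26.6×11.4) = 0.003298 K/W
R_total = 0.1724 K/W
Q = ΔT / R_total = 138 / 0.1724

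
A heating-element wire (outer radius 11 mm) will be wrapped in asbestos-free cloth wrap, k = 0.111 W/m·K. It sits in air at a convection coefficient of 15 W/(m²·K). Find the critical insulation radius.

r_cr ≈ 7.4 mm

For a cylinder r_cr = k/h = 0.111/15
r_cr = 7.4 mm; since the bare radius (11 mm) is above r_cr, any added insulation will reduce heat loss.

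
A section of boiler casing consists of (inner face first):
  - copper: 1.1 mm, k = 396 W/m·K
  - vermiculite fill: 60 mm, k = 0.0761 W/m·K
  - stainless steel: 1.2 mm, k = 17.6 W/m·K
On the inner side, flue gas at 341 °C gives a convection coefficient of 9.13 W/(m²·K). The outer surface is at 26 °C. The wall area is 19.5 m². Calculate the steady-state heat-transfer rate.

Thermal resistances in series:
R_inner film = 1/(h_i·A) = 1/(9.13×19.5) = 0.005617 K/W
R_copper = L/(kA) = 0.0011/(396×19.5) = 1.425×10^-7 K/W
R_vermiculite fill = L/(kA) = 0.06/(0.0761×19.5) = 0.04043 K/W
R_stainless steel = L/(kA) = 0.0012/(17.6×19.5) = 3.497×10^-6 K/W
R_total = 0.04605 K/W
Q = ΔT / R_total = 315 / 0.04605

Q ≈ 6840 W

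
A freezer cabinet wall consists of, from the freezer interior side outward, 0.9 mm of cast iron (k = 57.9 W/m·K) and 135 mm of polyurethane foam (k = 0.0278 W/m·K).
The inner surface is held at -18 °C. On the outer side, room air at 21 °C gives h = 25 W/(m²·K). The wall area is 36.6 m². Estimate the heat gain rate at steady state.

Q ≈ 292 W

Using the resistance-network approach (series):
R_cast iron = L/(kA) = 0.0009/(57.9×36.6) = 4.247×10^-7 K/W
R_polyurethane foam = L/(kA) = 0.135/(0.0278×36.6) = 0.1327 K/W
R_outer film = 1/(h_o·A) = 1/(25×36.6) = 0.001093 K/W
R_total = 0.1338 K/W
Q = ΔT / R_total = 39 / 0.1338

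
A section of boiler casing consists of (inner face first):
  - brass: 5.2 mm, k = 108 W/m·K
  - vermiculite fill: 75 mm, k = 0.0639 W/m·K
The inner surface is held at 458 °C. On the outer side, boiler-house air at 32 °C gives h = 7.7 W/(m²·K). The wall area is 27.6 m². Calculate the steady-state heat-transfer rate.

Treating each layer as a thermal resistance in series:
R_brass = L/(kA) = 0.0052/(108×27.6) = 1.744×10^-6 K/W
R_vermiculite fill = L/(kA) = 0.075/(0.0639×27.6) = 0.04253 K/W
R_outer film = 1/(h_o·A) = 1/(7.7×27.6) = 0.004705 K/W
R_total = 0.04723 K/W
Q = ΔT / R_total = 426 / 0.04723

Q ≈ 9020 W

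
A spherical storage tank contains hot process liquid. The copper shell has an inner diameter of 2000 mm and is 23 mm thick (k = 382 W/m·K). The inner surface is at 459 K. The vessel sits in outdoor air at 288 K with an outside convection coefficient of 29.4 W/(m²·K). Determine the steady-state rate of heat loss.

Each spherical layer contributes R = (1/r_i − 1/r_o)/(4πk):
R_copper shell = (1/1 − 1/1.023)/(4π×382) = 4.684×10^-6 K/W
R_outer film = 1/(h·4πr_o²) = 1/(29.4×4π×1.023²) = 0.002586 K/W
R_total = 0.002591 K/W
Q = ΔT/R_total = 171/0.002591

Q ≈ 66000 W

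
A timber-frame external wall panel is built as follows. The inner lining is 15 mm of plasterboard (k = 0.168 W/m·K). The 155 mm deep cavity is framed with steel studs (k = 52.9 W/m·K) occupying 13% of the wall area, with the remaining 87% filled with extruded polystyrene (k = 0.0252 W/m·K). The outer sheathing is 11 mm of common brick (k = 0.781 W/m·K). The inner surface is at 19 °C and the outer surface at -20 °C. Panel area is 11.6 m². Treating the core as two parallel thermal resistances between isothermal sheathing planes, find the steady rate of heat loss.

Q ≈ 3600 W

Sheathing layers in series; stud and cavity paths in parallel between them.
R_inner = 0.015/(0.168×11.6) = 0.007697 K/W
R_stud  = 0.155/(52.9×0.13×11.6) = 0.001943 K/W
R_cav   = 0.155/(0.0252×0.87×11.6) = 0.6095 K/W
1/R_core = 1/R_stud + 1/R_cav → R_core = 0.001937 K/W
R_outer = 0.011/(0.781×11.6) = 0.001214 K/W
R_total = 0.01085 K/W
Q = ΔT/R_total = 39/0.01085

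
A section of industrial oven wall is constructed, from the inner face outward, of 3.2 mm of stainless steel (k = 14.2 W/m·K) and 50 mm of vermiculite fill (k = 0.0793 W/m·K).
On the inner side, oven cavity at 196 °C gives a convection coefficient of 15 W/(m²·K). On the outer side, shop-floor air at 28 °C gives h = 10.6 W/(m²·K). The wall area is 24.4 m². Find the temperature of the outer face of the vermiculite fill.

Series thermal resistances:
R_inner film = 1/(h_i·A) = 1/(15×24.4) = 0.002732 K/W
R_stainless steel = L/(kA) = 0.0032/(14.2×24.4) = 9.236×10^-6 K/W
R_vermiculite fill = L/(kA) = 0.05/(0.0793×24.4) = 0.02584 K/W
R_outer film = 1/(h_o·A) = 1/(10.6×24.4) = 0.003866 K/W
R_total = 0.03245 K/W;  Q = ΔT/R_total = 168/0.03245 = 5177 W
T_interface = T_inner − Q·ΣR(inner→interface) = 196 − 5180×0.02858

T ≈ 48 °C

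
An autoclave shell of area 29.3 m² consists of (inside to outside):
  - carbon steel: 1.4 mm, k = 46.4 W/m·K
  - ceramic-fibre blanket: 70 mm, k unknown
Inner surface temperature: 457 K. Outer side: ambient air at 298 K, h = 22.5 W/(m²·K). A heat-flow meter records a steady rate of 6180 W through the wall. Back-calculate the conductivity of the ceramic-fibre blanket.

Series thermal resistances:
R_carbon steel = L/(kA) = 0.0014/(46.4×29.3) = 1.03×10^-6 K/W
R_outer film = 1/(h_o·A) = 1/(22.5×29.3) = 0.001517 K/W
Sum of known resistances R_other = 0.001518 K/W
Total R = ΔT/Q = 159/6180 = 0.02573 K/W
R_ceramic-fibre blanket = R_total − R_other = 0.02421 K/W
k = L/(R·A) = 0.07/(0.02421×29.3)

k ≈ 0.0987 W/(m·K)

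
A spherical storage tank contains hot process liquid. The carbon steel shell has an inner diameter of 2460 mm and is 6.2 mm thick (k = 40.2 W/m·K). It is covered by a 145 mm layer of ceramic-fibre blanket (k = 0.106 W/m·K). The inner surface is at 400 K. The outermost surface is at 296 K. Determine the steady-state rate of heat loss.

Q ≈ 1630 W

Radial (spherical) resistances in series:
R_carbon steel shell = (1/1.23 − 1/1.2362)/(4π×40.2) = 8.072×10^-6 K/W
R_ceramic-fibre blanket = (1/1.2362 − 1/1.3812)/(4π×0.106) = 0.06375 K/W
R_total = 0.06376 K/W
Q = ΔT/R_total = 104/0.06376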